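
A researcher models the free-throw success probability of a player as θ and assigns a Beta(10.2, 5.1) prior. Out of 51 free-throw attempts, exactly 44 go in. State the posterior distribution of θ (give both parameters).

Posterior: Beta(54.2, 12.1)

The binomial likelihood is conjugate to the Beta prior: with 44 successes and 7 failures, the posterior is Beta(10.2+44, 5.1+7) = Beta(54.2, 12.1).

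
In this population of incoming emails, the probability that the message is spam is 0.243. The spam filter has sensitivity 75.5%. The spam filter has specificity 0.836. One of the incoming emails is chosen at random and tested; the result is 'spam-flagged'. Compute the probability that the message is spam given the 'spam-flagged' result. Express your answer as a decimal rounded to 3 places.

Let H be the event that the message is spam. P(H) = 0.243, so P(¬H) = 0.757. With E the 'spam-flagged' result, P(E|H) = 0.755 and P(E|¬H) = 0.164.
P(E) = 0.755·0.243 + 0.164·0.757 = 0.18346 + 0.12415 = 0.30761.
By Bayes' theorem, P(H|E) = 0.18346 / 0.30761 = 0.596.

P(H | E) ≈ 0.596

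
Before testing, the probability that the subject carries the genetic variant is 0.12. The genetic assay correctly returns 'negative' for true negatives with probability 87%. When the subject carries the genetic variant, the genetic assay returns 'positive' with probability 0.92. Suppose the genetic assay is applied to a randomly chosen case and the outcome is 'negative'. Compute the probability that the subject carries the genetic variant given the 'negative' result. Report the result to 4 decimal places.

Write H for 'the subject carries the genetic variant'. Prior odds H:¬H = 0.12/0.88 = 0.13636. For the 'negative' outcome, the likelihood ratio is 0.08/0.87 = 0.091954.
Posterior odds = 0.13636 × 0.091954 = 0.012539, so P(H|E) = 0.012539/(1+0.012539) = 0.0124.

P(H | E) ≈ 0.0124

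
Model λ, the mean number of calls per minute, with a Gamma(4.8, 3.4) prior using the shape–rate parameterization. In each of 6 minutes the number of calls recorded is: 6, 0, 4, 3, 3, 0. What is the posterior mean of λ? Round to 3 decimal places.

Total count ∑xᵢ = 16 over n = 6 minutes.
Gamma is conjugate to the Poisson likelihood: posterior is Gamma(shape = 4.8+16 = 20.8, rate = 3.4+6 = 9.4).
E[λ | data] = 20.8/9.4 = 2.213.

Posterior mean ≈ 2.213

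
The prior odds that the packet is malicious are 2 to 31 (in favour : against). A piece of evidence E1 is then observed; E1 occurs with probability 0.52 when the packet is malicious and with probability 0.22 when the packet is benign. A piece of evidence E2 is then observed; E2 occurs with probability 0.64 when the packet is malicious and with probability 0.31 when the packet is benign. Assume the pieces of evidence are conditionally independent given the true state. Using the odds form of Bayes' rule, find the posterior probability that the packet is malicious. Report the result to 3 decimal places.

Posterior probability ≈ 0.239

Prior odds = 2/31 = 0.064516. In log-odds, ln(0.064516) = -2.7408.
Add log likelihood ratios: ln(2.3636) + ln(2.0645) = 1.5851.
Posterior log-odds = -1.1557, so posterior odds = exp(-1.1557) = 0.31482. Converting, P(H|E) = 0.31482/1.3148 = 0.239.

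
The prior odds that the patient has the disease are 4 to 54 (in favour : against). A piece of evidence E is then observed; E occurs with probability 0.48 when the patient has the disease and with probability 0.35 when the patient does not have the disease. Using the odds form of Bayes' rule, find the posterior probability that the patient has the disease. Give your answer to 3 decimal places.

Posterior probability ≈ 0.092

Prior odds = 4/54 = 0.074074. In log-odds, ln(0.074074) = -2.6027.
Add log likelihood ratio: ln(1.3714) = 0.31585.
Posterior log-odds = -2.2868, so posterior odds = exp(-2.2868) = 0.10159. Converting, P(H|E) = 0.10159/1.1016 = 0.092.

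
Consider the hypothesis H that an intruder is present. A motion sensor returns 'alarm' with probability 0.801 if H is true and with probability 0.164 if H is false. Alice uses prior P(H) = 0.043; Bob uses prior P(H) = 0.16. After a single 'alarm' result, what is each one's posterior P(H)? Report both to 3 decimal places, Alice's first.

P('+'|H) = 0.801, P('+'|¬H) = 0.164.
Alice: numerator 0.801·0.043 = 0.034443; evidence = 0.034443+0.164·0.957 = 0.19139; posterior = 0.180.
Bob: numerator 0.801·0.16 = 0.12816; evidence = 0.12816+0.164·0.84 = 0.26592; posterior = 0.482.

Alice: 0.180; Bob: 0.482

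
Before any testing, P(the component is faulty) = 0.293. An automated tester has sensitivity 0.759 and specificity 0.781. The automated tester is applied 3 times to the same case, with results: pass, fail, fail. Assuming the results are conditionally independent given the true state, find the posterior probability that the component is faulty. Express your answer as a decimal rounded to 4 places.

Let H be the event that the component is faulty; start with P(H) = 0.293. P('fail'|H) = 0.759, P('fail'|¬H) = 0.219.
Update on result 1 ('pass'): P(H) ← 0.241·0.2930 / (0.241·0.2930 + 0.781·0.7070) = 0.070613/0.62278 = 0.1134.
Update on result 2 ('fail'): P(H) ← 0.759·0.1134 / (0.759·0.1134 + 0.219·0.8866) = 0.086058/0.28023 = 0.3071.
Update on result 3 ('fail'): P(H) ← 0.759·0.3071 / (0.759·0.3071 + 0.219·0.6929) = 0.23309/0.38483 = 0.6057.

Posterior P(H) ≈ 0.6057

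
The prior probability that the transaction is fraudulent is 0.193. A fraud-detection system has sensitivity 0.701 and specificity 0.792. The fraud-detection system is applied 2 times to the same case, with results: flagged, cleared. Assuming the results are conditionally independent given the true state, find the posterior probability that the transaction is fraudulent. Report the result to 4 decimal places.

With H the event that the transaction is fraudulent, the joint likelihood of the observed sequence is P(data|H) = 0.701·0.299 = 0.20960 and P(data|¬H) = 0.208·0.792 = 0.16474.
Bayes: P(H|data) = 0.193·0.20960 / (0.193·0.20960 + 0.807·0.16474) = 0.040453/0.17339 = 0.2333.

Posterior P(H) ≈ 0.2333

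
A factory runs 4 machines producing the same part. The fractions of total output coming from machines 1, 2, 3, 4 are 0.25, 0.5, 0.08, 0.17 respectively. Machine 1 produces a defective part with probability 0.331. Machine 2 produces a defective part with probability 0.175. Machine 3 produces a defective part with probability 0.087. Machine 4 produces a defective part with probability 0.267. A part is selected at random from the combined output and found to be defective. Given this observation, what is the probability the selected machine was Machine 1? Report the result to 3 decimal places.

P(defective|M1) = 0.331; P(defective|M2) = 0.175; P(defective|M3) = 0.087; P(defective|M4) = 0.267.
Prior × likelihood for each source: 0.25·0.331=0.08275, 0.5·0.175=0.08750, 0.08·0.087=0.006960, 0.17·0.267=0.04539. Summing gives P(defective) = 0.22260.
P(Machine 1 | defective) = 0.08275 / 0.22260 = 0.372.

Posterior probability ≈ 0.372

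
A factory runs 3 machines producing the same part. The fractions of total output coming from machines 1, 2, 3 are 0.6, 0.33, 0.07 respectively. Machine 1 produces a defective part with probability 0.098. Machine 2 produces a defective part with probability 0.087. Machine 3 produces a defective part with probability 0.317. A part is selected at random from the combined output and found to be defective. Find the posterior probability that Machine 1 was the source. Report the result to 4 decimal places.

P(defective|M1) = 0.098; P(defective|M2) = 0.087; P(defective|M3) = 0.317.
Prior × likelihood for each source: 0.6·0.098=0.05880, 0.33·0.087=0.02871, 0.07·0.317=0.02219. Summing gives P(defective) = 0.10970.
P(Machine 1 | defective) = 0.05880 / 0.10970 = 0.5360.

Posterior probability ≈ 0.5360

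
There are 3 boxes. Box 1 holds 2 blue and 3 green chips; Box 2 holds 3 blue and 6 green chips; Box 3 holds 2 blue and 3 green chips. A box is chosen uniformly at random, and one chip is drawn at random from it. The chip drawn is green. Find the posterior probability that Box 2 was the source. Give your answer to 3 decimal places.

Posterior probability ≈ 0.357

Tabulate prior·likelihood by source: [1] prior 0.333333, lik 0.6, product 0.2000; [2] prior 0.333333, lik 0.6667, product 0.2222; [3] prior 0.333333, lik 0.6, product 0.2000.
Normalizing constant = 0.62222; the posterior for Box 2 is its product over the sum, 0.2222/0.62222 = 0.357.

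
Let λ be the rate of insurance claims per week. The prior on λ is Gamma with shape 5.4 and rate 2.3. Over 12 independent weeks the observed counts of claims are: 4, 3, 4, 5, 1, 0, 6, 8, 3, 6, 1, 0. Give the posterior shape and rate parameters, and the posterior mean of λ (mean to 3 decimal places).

The Poisson likelihood adds the total count to the shape and the number of exposure periods to the rate. Here ∑xᵢ = 41 and n = 12, so shape 5.4→46.4 and rate 2.3→14.3.
Posterior mean = shape/rate = 46.4/14.3 = 3.245.

Posterior: Gamma(shape=46.4, rate=14.3); mean ≈ 3.245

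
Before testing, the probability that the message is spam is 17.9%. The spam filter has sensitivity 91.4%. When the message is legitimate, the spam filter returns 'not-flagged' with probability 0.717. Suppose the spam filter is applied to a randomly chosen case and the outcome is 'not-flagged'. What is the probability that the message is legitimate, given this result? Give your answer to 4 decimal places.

Let H be the event that the message is spam. P(H) = 0.179, so P(¬H) = 0.821. With E the 'not-flagged' result, P(E|H) = 0.086 and P(E|¬H) = 0.717.
P(E) = 0.086·0.179 + 0.717·0.821 = 0.015394 + 0.58866 = 0.60405.
By Bayes' theorem, P(H|E) = 0.015394 / 0.60405 = 0.0255. Hence P(¬H|E) = 1 − 0.0255 = 0.9745.

P(¬H | E) ≈ 0.9745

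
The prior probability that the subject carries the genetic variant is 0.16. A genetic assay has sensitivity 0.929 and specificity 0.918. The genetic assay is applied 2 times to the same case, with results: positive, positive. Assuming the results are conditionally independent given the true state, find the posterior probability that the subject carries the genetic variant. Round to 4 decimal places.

With H the event that the subject carries the genetic variant, the joint likelihood of the observed sequence is P(data|H) = 0.929·0.929 = 0.86304 and P(data|¬H) = 0.082·0.082 = 0.0067240.
Bayes: P(H|data) = 0.16·0.86304 / (0.16·0.86304 + 0.84·0.0067240) = 0.13809/0.14373 = 0.9607.

Posterior P(H) ≈ 0.9607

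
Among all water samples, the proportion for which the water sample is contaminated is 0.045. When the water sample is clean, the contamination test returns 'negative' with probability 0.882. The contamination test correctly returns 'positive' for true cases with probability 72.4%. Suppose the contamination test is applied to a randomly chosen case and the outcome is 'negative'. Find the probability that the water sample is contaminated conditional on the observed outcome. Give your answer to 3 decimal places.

P(H | E) ≈ 0.015

Let H be the event that the water sample is contaminated. P(H) = 0.045, so P(¬H) = 0.955. With E the 'negative' result, P(E|H) = 0.276 and P(E|¬H) = 0.882.
P(E) = 0.276·0.045 + 0.882·0.955 = 0.012420 + 0.84231 = 0.85473.
By Bayes' theorem, P(H|E) = 0.012420 / 0.85473 = 0.015.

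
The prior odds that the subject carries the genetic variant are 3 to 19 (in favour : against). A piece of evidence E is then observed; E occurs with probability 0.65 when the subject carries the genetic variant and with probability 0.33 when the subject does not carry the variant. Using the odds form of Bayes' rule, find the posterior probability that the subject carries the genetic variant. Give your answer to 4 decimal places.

Posterior probability ≈ 0.2372

Prior odds = 3/19 = 0.15789. In log-odds, ln(0.15789) = -1.8458.
Add log likelihood ratio: ln(1.9697) = 0.67788.
Posterior log-odds = -1.1679, so posterior odds = exp(-1.1679) = 0.31100. Converting, P(H|E) = 0.31100/1.3110 = 0.2372.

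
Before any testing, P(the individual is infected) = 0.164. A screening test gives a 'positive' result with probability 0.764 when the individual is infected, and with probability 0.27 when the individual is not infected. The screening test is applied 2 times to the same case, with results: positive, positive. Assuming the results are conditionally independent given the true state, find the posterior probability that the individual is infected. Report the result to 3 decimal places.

Posterior P(H) ≈ 0.611

Let H be the event that the individual is infected; start with P(H) = 0.164. P('positive'|H) = 0.764, P('positive'|¬H) = 0.27.
Update on result 1 ('positive'): P(H) ← 0.764·0.1640 / (0.764·0.1640 + 0.27·0.8360) = 0.12530/0.35102 = 0.3570.
Update on result 2 ('positive'): P(H) ← 0.764·0.3570 / (0.764·0.3570 + 0.27·0.6430) = 0.27271/0.44633 = 0.6110.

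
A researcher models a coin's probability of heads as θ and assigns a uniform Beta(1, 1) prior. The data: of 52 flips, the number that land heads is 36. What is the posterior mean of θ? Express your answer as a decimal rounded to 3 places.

Observing 36 successes and 16 failures updates Beta(1, 1) by adding the success and failure counts to the two shape parameters: α = 1+36 = 37, β = 1+16 = 17.
Posterior mean = α/(α+β) = 37/54 = 0.685.

Posterior mean ≈ 0.685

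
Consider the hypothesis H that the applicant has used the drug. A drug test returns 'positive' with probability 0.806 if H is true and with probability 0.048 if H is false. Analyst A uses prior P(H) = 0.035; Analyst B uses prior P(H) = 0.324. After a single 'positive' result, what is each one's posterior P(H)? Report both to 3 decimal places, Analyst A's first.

P('+'|H) = 0.806, P('+'|¬H) = 0.048.
Analyst A: numerator 0.806·0.035 = 0.028210; evidence = 0.028210+0.048·0.965 = 0.074530; posterior = 0.379.
Analyst B: numerator 0.806·0.324 = 0.26114; evidence = 0.26114+0.048·0.676 = 0.29359; posterior = 0.889.

Analyst A: 0.379; Analyst B: 0.889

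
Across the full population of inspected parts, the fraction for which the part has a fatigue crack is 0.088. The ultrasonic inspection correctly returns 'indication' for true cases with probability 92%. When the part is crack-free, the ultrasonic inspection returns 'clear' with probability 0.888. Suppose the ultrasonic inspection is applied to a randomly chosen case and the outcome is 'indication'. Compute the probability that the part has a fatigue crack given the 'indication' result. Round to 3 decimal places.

P(H | E) ≈ 0.442

Let H be the event that the part has a fatigue crack. P(H) = 0.088, so P(¬H) = 0.912. With E the 'indication' result, P(E|H) = 0.92 and P(E|¬H) = 0.112.
P(E) = 0.92·0.088 + 0.112·0.912 = 0.080960 + 0.10214 = 0.18310.
By Bayes' theorem, P(H|E) = 0.080960 / 0.18310 = 0.442.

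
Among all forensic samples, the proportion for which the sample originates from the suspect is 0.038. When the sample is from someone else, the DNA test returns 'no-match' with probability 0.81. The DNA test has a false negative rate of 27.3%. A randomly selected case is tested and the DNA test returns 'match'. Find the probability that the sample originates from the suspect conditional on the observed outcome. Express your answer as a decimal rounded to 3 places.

P(H | E) ≈ 0.131

Let H be the event that the sample originates from the suspect. P(H) = 0.038, so P(¬H) = 0.962. With E the 'match' result, P(E|H) = 0.727 and P(E|¬H) = 0.19.
P(E) = 0.727·0.038 + 0.19·0.962 = 0.027626 + 0.18278 = 0.21041.
By Bayes' theorem, P(H|E) = 0.027626 / 0.21041 = 0.131.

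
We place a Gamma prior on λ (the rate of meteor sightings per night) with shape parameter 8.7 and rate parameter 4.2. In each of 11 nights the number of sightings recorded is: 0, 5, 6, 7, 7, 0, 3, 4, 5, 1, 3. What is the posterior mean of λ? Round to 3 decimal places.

Total count ∑xᵢ = 41 over n = 11 nights.
Gamma is conjugate to the Poisson likelihood: posterior is Gamma(shape = 8.7+41 = 49.7, rate = 4.2+11 = 15.2).
E[λ | data] = 49.7/15.2 = 3.270.

Posterior mean ≈ 3.270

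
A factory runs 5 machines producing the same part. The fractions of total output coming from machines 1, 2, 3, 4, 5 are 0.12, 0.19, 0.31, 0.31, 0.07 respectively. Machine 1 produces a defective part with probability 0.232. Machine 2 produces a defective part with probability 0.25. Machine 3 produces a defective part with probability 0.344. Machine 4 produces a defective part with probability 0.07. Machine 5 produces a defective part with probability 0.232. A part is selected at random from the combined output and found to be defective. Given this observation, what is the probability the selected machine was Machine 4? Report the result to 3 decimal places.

Posterior probability ≈ 0.099

P(defective|M1) = 0.232; P(defective|M2) = 0.25; P(defective|M3) = 0.344; P(defective|M4) = 0.07; P(defective|M5) = 0.232.
Prior × likelihood for each source: 0.12·0.232=0.02784, 0.19·0.25=0.04750, 0.31·0.344=0.1066, 0.31·0.07=0.02170, 0.07·0.232=0.01624. Summing gives P(defective) = 0.21992.
P(Machine 4 | defective) = 0.02170 / 0.21992 = 0.099.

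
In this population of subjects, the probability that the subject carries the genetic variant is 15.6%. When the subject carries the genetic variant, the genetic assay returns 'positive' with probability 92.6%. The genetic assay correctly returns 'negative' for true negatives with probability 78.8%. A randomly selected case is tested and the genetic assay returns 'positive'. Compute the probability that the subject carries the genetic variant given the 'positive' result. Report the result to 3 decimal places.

Let H be the event that the subject carries the genetic variant. P(H) = 0.156, so P(¬H) = 0.844. With E the 'positive' result, P(E|H) = 0.926 and P(E|¬H) = 0.212.
P(E) = 0.926·0.156 + 0.212·0.844 = 0.14446 + 0.17893 = 0.32338.
By Bayes' theorem, P(H|E) = 0.14446 / 0.32338 = 0.447.

P(H | E) ≈ 0.447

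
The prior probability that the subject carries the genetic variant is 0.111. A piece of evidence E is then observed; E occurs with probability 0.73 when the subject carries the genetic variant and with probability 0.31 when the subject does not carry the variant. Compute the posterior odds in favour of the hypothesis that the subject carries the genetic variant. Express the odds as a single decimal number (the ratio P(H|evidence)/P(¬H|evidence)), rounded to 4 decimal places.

Prior odds = 0.111/(1−0.111) = 0.12486.
Likelihood ratio for E = 0.73/0.31 = 2.3548.
Posterior odds = prior odds × LR = 0.29402.

Posterior odds ≈ 0.2940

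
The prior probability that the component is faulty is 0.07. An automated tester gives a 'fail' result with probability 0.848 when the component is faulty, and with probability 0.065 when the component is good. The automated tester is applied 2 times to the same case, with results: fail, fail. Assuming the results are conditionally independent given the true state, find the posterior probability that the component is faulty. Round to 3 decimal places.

Posterior P(H) ≈ 0.928

With H the event that the component is faulty, the joint likelihood of the observed sequence is P(data|H) = 0.848·0.848 = 0.71910 and P(data|¬H) = 0.065·0.065 = 0.0042250.
Bayes: P(H|data) = 0.07·0.71910 / (0.07·0.71910 + 0.93·0.0042250) = 0.050337/0.054267 = 0.9276.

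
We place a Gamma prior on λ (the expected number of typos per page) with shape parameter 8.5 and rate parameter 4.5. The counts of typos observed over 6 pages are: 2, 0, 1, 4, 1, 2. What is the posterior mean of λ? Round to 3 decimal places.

Posterior mean ≈ 1.762

The Poisson likelihood adds the total count to the shape and the number of exposure periods to the rate. Here ∑xᵢ = 10 and n = 6, so shape 8.5→18.5 and rate 4.5→10.5.
Posterior mean = shape/rate = 18.5/10.5 = 1.762.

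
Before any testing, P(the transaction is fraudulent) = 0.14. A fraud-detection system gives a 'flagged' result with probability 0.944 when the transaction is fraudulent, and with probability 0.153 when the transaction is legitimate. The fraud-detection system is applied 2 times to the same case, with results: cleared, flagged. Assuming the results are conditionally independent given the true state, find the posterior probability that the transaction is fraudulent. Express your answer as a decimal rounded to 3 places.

Let H be the event that the transaction is fraudulent; start with P(H) = 0.14. P('flagged'|H) = 0.944, P('flagged'|¬H) = 0.153.
Update on result 1 ('cleared'): P(H) ← 0.056·0.1400 / (0.056·0.1400 + 0.847·0.8600) = 0.0078400/0.73626 = 0.0106.
Update on result 2 ('flagged'): P(H) ← 0.944·0.0106 / (0.944·0.0106 + 0.153·0.9894) = 0.010052/0.16142 = 0.0623.

Posterior P(H) ≈ 0.062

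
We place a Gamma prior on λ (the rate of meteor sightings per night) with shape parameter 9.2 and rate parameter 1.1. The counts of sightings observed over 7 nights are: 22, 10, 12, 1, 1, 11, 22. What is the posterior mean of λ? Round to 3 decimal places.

Posterior mean ≈ 10.889

The Poisson likelihood adds the total count to the shape and the number of exposure periods to the rate. Here ∑xᵢ = 79 and n = 7, so shape 9.2→88.2 and rate 1.1→8.1.
Posterior mean = shape/rate = 88.2/8.1 = 10.889.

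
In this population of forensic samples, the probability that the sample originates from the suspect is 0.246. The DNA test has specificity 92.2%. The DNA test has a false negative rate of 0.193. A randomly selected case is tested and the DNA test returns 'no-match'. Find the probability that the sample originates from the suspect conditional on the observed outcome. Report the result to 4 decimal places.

Let H be the event that the sample originates from the suspect. P(H) = 0.246, so P(¬H) = 0.754. With E the 'no-match' result, P(E|H) = 0.193 and P(E|¬H) = 0.922.
P(E) = 0.193·0.246 + 0.922·0.754 = 0.047478 + 0.69519 = 0.74267.
By Bayes' theorem, P(H|E) = 0.047478 / 0.74267 = 0.0639.

P(H | E) ≈ 0.0639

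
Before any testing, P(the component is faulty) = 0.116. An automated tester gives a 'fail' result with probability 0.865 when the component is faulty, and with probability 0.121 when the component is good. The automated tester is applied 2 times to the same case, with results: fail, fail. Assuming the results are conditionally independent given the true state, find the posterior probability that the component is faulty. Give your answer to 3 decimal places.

Posterior P(H) ≈ 0.870

Let H be the event that the component is faulty; start with P(H) = 0.116. P('fail'|H) = 0.865, P('fail'|¬H) = 0.121.
Update on result 1 ('fail'): P(H) ← 0.865·0.1160 / (0.865·0.1160 + 0.121·0.8840) = 0.10034/0.20730 = 0.4840.
Update on result 2 ('fail'): P(H) ← 0.865·0.4840 / (0.865·0.4840 + 0.121·0.5160) = 0.41868/0.48111 = 0.8702.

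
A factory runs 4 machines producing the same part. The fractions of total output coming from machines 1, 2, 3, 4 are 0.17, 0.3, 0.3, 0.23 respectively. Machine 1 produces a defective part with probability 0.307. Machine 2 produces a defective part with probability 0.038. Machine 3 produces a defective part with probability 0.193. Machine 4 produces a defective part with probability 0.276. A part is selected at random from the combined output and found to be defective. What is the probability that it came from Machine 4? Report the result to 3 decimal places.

P(defective|M1) = 0.307; P(defective|M2) = 0.038; P(defective|M3) = 0.193; P(defective|M4) = 0.276.
Prior × likelihood for each source: 0.17·0.307=0.05219, 0.3·0.038=0.01140, 0.3·0.193=0.05790, 0.23·0.276=0.06348. Summing gives P(defective) = 0.18497.
P(Machine 4 | defective) = 0.06348 / 0.18497 = 0.343.

Posterior probability ≈ 0.343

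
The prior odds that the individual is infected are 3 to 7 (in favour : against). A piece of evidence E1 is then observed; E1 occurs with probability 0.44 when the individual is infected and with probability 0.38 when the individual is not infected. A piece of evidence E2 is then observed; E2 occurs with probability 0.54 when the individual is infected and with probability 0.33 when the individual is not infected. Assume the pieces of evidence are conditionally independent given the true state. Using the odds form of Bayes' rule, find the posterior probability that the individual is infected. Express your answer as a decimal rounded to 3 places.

Prior odds = 3/7 = 0.42857. In log-odds, ln(0.42857) = -0.84730.
Add log likelihood ratios: ln(1.1579) + ln(1.6364) = 0.63908.
Posterior log-odds = -0.20822, so posterior odds = exp(-0.20822) = 0.81203. Converting, P(H|E) = 0.81203/1.8120 = 0.448.

Posterior probability ≈ 0.448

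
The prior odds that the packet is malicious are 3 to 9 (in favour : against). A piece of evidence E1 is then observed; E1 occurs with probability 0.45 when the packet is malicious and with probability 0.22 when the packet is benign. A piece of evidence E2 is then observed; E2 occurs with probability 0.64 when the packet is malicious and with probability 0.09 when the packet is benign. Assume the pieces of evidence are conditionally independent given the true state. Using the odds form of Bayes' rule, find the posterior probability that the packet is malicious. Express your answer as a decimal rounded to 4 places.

Posterior probability ≈ 0.8290

Prior odds = 3/9 = 0.33333.
Likelihood ratio for E1 = 0.45/0.22 = 2.0455.
Likelihood ratio for E2 = 0.64/0.09 = 7.1111.
Posterior odds = prior odds × LR₁ × LR₂ = 4.8485.
Posterior probability = odds/(1+odds) = 4.8485/5.8485 = 0.8290.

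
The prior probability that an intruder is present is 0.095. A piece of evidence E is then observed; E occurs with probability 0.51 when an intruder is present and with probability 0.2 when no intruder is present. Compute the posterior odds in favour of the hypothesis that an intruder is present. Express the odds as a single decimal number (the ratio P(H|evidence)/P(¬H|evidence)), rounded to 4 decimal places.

Posterior odds ≈ 0.2677

Prior odds = 0.095/(1−0.095) = 0.10497.
Likelihood ratio for E = 0.51/0.2 = 2.5500.
Posterior odds = prior odds × LR = 0.26768.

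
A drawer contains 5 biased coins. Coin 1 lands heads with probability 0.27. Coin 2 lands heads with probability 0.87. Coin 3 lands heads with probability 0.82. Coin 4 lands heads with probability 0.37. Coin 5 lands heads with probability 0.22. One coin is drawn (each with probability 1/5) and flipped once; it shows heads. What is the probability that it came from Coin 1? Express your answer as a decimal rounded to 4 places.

Posterior probability ≈ 0.1059

Tabulate prior·likelihood by source: [1] prior 0.2, lik 0.27, product 0.05400; [2] prior 0.2, lik 0.87, product 0.1740; [3] prior 0.2, lik 0.82, product 0.1640; [4] prior 0.2, lik 0.37, product 0.07400; [5] prior 0.2, lik 0.22, product 0.04400.
Normalizing constant = 0.51000; the posterior for Coin 1 is its product over the sum, 0.05400/0.51000 = 0.1059.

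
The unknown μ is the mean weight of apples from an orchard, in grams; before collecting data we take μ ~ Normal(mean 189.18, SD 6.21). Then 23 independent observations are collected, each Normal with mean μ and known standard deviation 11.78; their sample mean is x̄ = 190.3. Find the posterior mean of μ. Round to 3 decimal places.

Prior precision 1/τ₀² = 1/6.21² = 0.0259309; data precision n/σ² = 23/11.78² = 0.165744.
Posterior precision = 0.0259309 + 0.165744 = 0.191675.
Posterior mean = (0.0259309·189.18 + 0.165744·190.3) / 0.191675 = 190.148.

Posterior mean ≈ 190.148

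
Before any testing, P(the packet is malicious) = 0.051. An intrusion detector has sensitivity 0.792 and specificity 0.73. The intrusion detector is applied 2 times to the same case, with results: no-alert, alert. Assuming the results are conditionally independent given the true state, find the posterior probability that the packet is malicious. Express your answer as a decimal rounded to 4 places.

Let H be the event that the packet is malicious; start with P(H) = 0.051. P('alert'|H) = 0.792, P('alert'|¬H) = 0.27.
Update on result 1 ('no-alert'): P(H) ← 0.208·0.0510 / (0.208·0.0510 + 0.73·0.9490) = 0.010608/0.70338 = 0.0151.
Update on result 2 ('alert'): P(H) ← 0.792·0.0151 / (0.792·0.0151 + 0.27·0.9849) = 0.011945/0.27787 = 0.0430.

Posterior P(H) ≈ 0.0430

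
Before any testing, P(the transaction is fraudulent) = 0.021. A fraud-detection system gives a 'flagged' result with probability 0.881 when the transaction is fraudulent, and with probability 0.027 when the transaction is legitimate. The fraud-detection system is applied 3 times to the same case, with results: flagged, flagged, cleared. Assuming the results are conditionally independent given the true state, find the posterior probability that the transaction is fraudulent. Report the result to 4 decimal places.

Posterior P(H) ≈ 0.7364

With H the event that the transaction is fraudulent, the joint likelihood of the observed sequence is P(data|H) = 0.881·0.881·0.119 = 0.092363 and P(data|¬H) = 0.027·0.027·0.973 = 0.00070932.
Bayes: P(H|data) = 0.021·0.092363 / (0.021·0.092363 + 0.979·0.00070932) = 0.0019396/0.0026340 = 0.7364.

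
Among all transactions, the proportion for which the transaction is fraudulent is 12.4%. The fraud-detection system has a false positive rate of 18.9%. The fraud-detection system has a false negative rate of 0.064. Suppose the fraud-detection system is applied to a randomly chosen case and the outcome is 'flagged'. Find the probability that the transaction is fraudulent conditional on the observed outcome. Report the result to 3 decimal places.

P(H | E) ≈ 0.412

Write H for 'the transaction is fraudulent'. Prior odds H:¬H = 0.124/0.876 = 0.14155. For the 'flagged' outcome, the likelihood ratio is 0.936/0.189 = 4.9524.
Posterior odds = 0.14155 × 4.9524 = 0.70102, so P(H|E) = 0.70102/(1+0.70102) = 0.412.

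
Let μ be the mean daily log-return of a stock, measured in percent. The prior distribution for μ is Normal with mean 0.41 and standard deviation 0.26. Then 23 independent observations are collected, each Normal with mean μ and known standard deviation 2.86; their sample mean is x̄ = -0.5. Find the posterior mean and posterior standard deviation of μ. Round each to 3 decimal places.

Posterior mean ≈ 0.265; posterior SD ≈ 0.238

With known σ, the Normal prior is conjugate. Weight on the data is w = (n/σ²)/(n/σ² + 1/τ₀²) = 2.81187/(2.81187+14.7929) = 0.15972.
Posterior mean = w·x̄ + (1−w)·μ₀ = 0.15972·-0.5 + 0.84028·0.41 = 0.265. Posterior variance = 1/(2.81187+14.7929) = 0.0568028, so SD = 0.238.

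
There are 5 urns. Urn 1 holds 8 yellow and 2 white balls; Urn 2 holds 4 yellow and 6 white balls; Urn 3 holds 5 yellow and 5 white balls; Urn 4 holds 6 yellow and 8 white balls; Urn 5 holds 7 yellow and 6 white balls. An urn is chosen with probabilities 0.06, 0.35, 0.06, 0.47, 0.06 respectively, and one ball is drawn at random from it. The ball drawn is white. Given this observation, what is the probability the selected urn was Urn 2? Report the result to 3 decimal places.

P(white|Urn 1) = 0.2; P(white|Urn 2) = 0.6; P(white|Urn 3) = 0.5; P(white|Urn 4) = 0.5714; P(white|Urn 5) = 0.4615.
Prior × likelihood for each source: 0.06·0.2=0.01200, 0.35·0.6=0.2100, 0.06·0.5=0.03000, 0.47·0.5714=0.2686, 0.06·0.4615=0.02769. Summing gives P(white) = 0.54826.
P(Urn 2 | white) = 0.2100 / 0.54826 = 0.383.

Posterior probability ≈ 0.383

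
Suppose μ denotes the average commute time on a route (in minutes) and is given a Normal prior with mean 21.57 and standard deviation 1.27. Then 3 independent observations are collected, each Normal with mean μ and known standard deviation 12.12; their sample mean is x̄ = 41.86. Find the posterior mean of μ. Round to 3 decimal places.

With known σ, the Normal prior is conjugate. Weight on the data is w = (n/σ²)/(n/σ² + 1/τ₀²) = 0.0204228/(0.0204228+0.620001) = 0.031890.
Posterior mean = w·x̄ + (1−w)·μ₀ = 0.031890·41.86 + 0.96811·21.57 = 22.217.

Posterior mean ≈ 22.217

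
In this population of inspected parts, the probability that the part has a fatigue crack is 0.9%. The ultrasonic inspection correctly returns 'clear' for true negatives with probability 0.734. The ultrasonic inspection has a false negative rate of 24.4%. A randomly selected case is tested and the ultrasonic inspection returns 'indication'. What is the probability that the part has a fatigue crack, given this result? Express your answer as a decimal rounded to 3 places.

P(H | E) ≈ 0.025

Let H be the event that the part has a fatigue crack. P(H) = 0.009, so P(¬H) = 0.991. With E the 'indication' result, P(E|H) = 0.756 and P(E|¬H) = 0.266.
P(E) = 0.756·0.009 + 0.266·0.991 = 0.0068040 + 0.26361 = 0.27041.
By Bayes' theorem, P(H|E) = 0.0068040 / 0.27041 = 0.025.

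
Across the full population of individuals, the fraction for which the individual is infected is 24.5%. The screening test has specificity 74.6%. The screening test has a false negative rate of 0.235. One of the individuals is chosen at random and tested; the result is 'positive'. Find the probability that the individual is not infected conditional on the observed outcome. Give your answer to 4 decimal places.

Write H for 'the individual is infected'. Prior odds H:¬H = 0.245/0.755 = 0.32450. For the 'positive' outcome, the likelihood ratio is 0.765/0.254 = 3.0118.
Posterior odds = 0.32450 × 3.0118 = 0.97734, so P(H|E) = 0.97734/(1+0.97734) = 0.4943. Then P(¬H|E) = 1 − 0.4943 = 0.5057.

P(¬H | E) ≈ 0.5057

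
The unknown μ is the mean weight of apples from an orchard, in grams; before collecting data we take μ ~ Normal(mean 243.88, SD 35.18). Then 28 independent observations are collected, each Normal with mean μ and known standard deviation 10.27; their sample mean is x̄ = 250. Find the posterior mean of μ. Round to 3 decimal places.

Prior precision 1/τ₀² = 1/35.18² = 0.00080799; data precision n/σ² = 28/10.27² = 0.265471.
Posterior precision = 0.00080799 + 0.265471 = 0.266279.
Posterior mean = (0.00080799·243.88 + 0.265471·250) / 0.266279 = 249.981.

Posterior mean ≈ 249.981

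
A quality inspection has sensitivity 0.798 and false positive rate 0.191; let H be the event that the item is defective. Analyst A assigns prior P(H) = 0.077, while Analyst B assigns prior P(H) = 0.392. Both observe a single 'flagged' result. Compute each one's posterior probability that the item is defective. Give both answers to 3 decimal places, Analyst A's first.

Analyst A: 0.258; Analyst B: 0.729

P('+'|H) = 0.798, P('+'|¬H) = 0.191.
Analyst A: numerator 0.798·0.077 = 0.061446; evidence = 0.061446+0.191·0.923 = 0.23774; posterior = 0.258.
Analyst B: numerator 0.798·0.392 = 0.31282; evidence = 0.31282+0.191·0.608 = 0.42894; posterior = 0.729.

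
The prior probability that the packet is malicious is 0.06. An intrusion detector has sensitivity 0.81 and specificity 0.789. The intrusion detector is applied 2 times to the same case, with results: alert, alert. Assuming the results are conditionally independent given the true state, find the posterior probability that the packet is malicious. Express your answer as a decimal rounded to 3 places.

Posterior P(H) ≈ 0.485

With H the event that the packet is malicious, the joint likelihood of the observed sequence is P(data|H) = 0.81·0.81 = 0.65610 and P(data|¬H) = 0.211·0.211 = 0.044521.
Bayes: P(H|data) = 0.06·0.65610 / (0.06·0.65610 + 0.94·0.044521) = 0.039366/0.081216 = 0.4847.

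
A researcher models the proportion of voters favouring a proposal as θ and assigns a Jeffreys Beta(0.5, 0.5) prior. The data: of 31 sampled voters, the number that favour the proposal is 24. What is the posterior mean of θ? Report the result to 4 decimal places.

Posterior mean ≈ 0.7656

Observing 24 successes and 7 failures updates Beta(0.5, 0.5) by adding the success and failure counts to the two shape parameters: α = 0.5+24 = 24.5, β = 0.5+7 = 7.5.
E[θ | data] = 24.5/(24.5+7.5) = 0.7656.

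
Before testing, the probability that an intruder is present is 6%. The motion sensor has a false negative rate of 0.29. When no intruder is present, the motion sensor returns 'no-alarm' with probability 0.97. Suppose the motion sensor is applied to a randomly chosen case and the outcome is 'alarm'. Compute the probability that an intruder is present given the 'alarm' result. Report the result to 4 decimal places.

Write H for 'an intruder is present'. Prior odds H:¬H = 0.06/0.94 = 0.063830. For the 'alarm' outcome, the likelihood ratio is 0.71/0.03 = 23.667.
Posterior odds = 0.063830 × 23.667 = 1.5106, so P(H|E) = 1.5106/(1+1.5106) = 0.6017.

P(H | E) ≈ 0.6017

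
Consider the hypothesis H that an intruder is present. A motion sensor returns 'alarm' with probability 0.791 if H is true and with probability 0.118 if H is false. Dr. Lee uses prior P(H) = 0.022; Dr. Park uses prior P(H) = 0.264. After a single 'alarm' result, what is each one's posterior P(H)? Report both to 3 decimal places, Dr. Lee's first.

Dr. Lee: 0.131; Dr. Park: 0.706

P('+'|H) = 0.791, P('+'|¬H) = 0.118.
Dr. Lee: numerator 0.791·0.022 = 0.017402; evidence = 0.017402+0.118·0.978 = 0.13281; posterior = 0.131.
Dr. Park: numerator 0.791·0.264 = 0.20882; evidence = 0.20882+0.118·0.736 = 0.29567; posterior = 0.706.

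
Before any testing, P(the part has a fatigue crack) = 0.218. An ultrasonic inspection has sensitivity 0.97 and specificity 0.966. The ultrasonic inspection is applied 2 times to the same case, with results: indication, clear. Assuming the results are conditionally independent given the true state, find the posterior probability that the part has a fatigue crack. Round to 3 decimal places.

With H the event that the part has a fatigue crack, the joint likelihood of the observed sequence is P(data|H) = 0.97·0.03 = 0.029100 and P(data|¬H) = 0.034·0.966 = 0.032844.
Bayes: P(H|data) = 0.218·0.029100 / (0.218·0.029100 + 0.782·0.032844) = 0.0063438/0.032028 = 0.1981.

Posterior P(H) ≈ 0.198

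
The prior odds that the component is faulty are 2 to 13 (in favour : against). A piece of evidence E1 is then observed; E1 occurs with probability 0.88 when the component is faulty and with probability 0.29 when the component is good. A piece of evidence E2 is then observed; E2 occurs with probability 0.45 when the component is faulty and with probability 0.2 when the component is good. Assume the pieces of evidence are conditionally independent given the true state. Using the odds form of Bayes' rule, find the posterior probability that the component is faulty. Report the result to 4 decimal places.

Posterior probability ≈ 0.5123

Prior odds = 2/13 = 0.15385. In log-odds, ln(0.15385) = -1.8718.
Add log likelihood ratios: ln(3.0345) + ln(2.2500) = 1.9210.
Posterior log-odds = 0.049169, so posterior odds = exp(0.049169) = 1.0504. Converting, P(H|E) = 1.0504/2.0504 = 0.5123.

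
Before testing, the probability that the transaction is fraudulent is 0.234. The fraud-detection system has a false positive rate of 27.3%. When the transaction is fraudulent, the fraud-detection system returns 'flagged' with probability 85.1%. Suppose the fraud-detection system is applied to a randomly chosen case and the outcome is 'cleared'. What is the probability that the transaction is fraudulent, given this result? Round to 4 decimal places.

P(H | E) ≈ 0.0589

Let H be the event that the transaction is fraudulent. P(H) = 0.234, so P(¬H) = 0.766. With E the 'cleared' result, P(E|H) = 0.149 and P(E|¬H) = 0.727.
P(E) = 0.149·0.234 + 0.727·0.766 = 0.034866 + 0.55688 = 0.59175.
By Bayes' theorem, P(H|E) = 0.034866 / 0.59175 = 0.0589.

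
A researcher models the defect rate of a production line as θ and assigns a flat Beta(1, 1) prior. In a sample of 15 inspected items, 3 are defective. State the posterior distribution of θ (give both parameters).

The binomial likelihood is conjugate to the Beta prior: with 3 successes and 12 failures, the posterior is Beta(1+3, 1+12) = Beta(4, 13).

Posterior: Beta(4, 13)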